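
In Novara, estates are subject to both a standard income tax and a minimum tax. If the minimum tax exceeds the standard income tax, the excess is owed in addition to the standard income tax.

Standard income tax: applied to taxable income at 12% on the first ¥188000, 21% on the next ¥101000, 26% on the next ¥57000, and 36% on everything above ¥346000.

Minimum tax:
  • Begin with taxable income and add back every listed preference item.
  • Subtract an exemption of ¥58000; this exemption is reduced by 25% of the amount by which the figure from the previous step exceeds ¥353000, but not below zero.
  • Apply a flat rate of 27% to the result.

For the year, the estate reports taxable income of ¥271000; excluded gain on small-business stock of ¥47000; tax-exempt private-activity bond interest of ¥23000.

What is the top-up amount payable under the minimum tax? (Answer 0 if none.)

Standard income tax:
  ¥188000 × 12% = ¥22560
  ¥83000 × 21% = ¥17430
  → ¥39990

Minimum tax:
  Adjusted income: ¥271000 + ¥47000 + ¥23000 = ¥341000
  Exemption: ¥341000 ≤ ¥353000, so full ¥58000 applies
  Base: ¥341000 − ¥58000 = ¥283000
  ¥283000 × 27% = ¥76410

Excess of minimum tax over standard income tax: ¥76410 − ¥39990 = ¥36420.

¥36420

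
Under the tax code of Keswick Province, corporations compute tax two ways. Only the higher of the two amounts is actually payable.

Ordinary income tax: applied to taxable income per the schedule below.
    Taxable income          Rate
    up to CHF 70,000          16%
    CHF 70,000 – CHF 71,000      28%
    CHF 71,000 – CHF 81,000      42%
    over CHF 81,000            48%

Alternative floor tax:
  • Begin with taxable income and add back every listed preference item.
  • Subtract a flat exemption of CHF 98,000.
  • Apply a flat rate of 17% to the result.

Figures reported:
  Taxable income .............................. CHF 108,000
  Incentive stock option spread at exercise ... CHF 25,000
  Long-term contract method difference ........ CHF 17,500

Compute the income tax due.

Ordinary income tax:
  CHF 70,000 × 16% = CHF 11,200
  CHF 1,000 × 28% = CHF 280
  CHF 10,000 × 42% = CHF 4,200
  CHF 27,000 × 48% = CHF 12,960
  → CHF 28,640

Alternative floor tax:
  Adjusted income: CHF 108,000 + CHF 25,000 + CHF 17,500 = CHF 150,500
  Less exemption CHF 98,000 → base CHF 52,500
  CHF 52,500 × 17% = CHF 8,925

CHF 28,640 > CHF 8,925, so the ordinary income tax governs.

CHF 28,640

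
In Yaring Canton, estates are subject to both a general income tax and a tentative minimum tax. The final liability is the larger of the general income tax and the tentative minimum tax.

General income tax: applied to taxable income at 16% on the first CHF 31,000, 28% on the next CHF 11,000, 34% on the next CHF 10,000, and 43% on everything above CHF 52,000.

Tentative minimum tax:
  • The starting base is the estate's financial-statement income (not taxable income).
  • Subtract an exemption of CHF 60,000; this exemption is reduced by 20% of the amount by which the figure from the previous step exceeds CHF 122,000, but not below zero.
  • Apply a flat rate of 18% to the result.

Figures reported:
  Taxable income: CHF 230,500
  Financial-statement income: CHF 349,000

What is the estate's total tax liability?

CHF 88,195

Tentative minimum tax:
  Base (financial-statement income): CHF 349,000
  Exemption: CHF 60,000 − 20% × (CHF 349,000 − CHF 122,000) = CHF 60,000 − CHF 45,400 = CHF 14,600
  Base: CHF 349,000 − CHF 14,600 = CHF 334,400
  CHF 334,400 × 18% = CHF 60,192

General income tax:
  CHF 31,000 × 16% = CHF 4,960
  CHF 11,000 × 28% = CHF 3,080
  CHF 10,000 × 34% = CHF 3,400
  CHF 178,500 × 43% = CHF 76,755
  → CHF 88,195

CHF 88,195 > CHF 60,192, so the general income tax governs.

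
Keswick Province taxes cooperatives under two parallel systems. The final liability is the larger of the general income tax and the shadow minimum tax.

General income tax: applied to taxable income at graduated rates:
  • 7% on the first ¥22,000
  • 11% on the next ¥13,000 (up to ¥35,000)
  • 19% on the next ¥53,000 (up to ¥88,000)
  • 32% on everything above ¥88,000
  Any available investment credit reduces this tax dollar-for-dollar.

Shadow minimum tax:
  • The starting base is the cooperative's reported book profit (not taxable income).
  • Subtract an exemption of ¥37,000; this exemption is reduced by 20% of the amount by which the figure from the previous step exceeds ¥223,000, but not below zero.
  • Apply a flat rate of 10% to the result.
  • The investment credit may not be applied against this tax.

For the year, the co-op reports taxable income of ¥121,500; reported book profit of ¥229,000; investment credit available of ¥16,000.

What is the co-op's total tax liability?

¥19,320

General income tax:
  ¥22,000 × 7% = ¥1,540
  ¥13,000 × 11% = ¥1,430
  ¥53,000 × 19% = ¥10,070
  ¥33,500 × 32% = ¥10,720
  → ¥23,760
  Less investment credit ¥16,000 → ¥7,760

Shadow minimum tax:
  Base (reported book profit): ¥229,000
  Exemption: ¥37,000 − 20% × (¥229,000 − ¥223,000) = ¥37,000 − ¥1,200 = ¥35,800
  Base: ¥229,000 − ¥35,800 = ¥193,200
  ¥193,200 × 10% = ¥19,320

¥19,320 > ¥7,760, so the shadow minimum tax is the binding amount.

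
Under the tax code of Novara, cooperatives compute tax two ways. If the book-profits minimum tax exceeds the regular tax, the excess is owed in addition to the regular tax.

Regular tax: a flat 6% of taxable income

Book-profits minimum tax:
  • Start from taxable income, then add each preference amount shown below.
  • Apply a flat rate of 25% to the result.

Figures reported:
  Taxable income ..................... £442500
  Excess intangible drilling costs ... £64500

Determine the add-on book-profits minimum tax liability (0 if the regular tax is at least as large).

Book-profits minimum tax:
  Adjusted income: £442500 + £64500 = £507000
  £507000 × 25% = £126750

Regular tax:
  £442500 × 6% = £26550

Excess of book-profits minimum tax over regular tax: £126750 − £26550 = £100200.

£100200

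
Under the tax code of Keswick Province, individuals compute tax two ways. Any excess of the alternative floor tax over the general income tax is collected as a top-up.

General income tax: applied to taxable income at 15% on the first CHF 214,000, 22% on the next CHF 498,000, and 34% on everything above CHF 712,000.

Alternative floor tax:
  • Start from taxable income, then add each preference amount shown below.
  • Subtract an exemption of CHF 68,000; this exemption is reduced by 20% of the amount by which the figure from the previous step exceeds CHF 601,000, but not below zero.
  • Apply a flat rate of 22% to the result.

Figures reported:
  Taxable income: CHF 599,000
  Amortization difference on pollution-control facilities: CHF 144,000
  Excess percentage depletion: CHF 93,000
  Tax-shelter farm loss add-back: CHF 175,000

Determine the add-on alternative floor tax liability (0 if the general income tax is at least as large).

Alternative floor tax:
  Adjusted income: CHF 599,000 + CHF 144,000 + CHF 93,000 + CHF 175,000 = CHF 1,011,000
  Exemption: 20% × (CHF 1,011,000 − CHF 601,000) = CHF 82,000 ≥ CHF 68,000, so the exemption is fully phased out
  Base: CHF 1,011,000 − CHF 0 = CHF 1,011,000
  CHF 1,011,000 × 22% = CHF 222,420

General income tax:
  CHF 214,000 × 15% = CHF 32,100
  CHF 385,000 × 22% = CHF 84,700
  → CHF 116,800

Excess of alternative floor tax over general income tax: CHF 222,420 − CHF 116,800 = CHF 105,620.

CHF 105,620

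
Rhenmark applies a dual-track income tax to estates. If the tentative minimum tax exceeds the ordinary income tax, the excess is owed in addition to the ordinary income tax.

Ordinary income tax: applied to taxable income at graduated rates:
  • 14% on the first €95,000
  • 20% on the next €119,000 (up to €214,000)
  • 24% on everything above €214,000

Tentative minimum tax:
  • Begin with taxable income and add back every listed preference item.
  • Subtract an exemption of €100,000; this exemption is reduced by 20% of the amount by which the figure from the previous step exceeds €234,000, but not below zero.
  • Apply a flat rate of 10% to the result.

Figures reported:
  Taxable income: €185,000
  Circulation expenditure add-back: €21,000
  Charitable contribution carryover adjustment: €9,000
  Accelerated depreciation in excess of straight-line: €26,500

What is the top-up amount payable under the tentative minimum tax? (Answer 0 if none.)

€0

Tentative minimum tax:
  Adjusted income: €185,000 + €21,000 + €9,000 + €26,500 = €241,500
  Exemption: €100,000 − 20% × (€241,500 − €234,000) = €100,000 − €1,500 = €98,500
  Base: €241,500 − €98,500 = €143,000
  €143,000 × 10% = €14,300

Ordinary income tax:
  €95,000 × 14% = €13,300
  €90,000 × 20% = €18,000
  → €31,300

€14,300 ≤ €31,300, so no add-on is due.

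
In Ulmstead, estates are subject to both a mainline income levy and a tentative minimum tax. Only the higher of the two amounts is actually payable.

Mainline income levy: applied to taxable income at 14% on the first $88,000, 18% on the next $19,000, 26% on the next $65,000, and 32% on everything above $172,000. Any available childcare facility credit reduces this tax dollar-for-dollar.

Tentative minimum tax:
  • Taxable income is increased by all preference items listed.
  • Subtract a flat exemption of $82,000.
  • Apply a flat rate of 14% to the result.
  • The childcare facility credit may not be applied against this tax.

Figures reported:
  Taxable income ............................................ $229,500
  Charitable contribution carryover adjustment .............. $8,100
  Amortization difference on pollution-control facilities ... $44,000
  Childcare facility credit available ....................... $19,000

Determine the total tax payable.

$32,040

Mainline income levy:
  $88,000 × 14% = $12,320
  $19,000 × 18% = $3,420
  $65,000 × 26% = $16,900
  $57,500 × 32% = $18,400
  → $51,040
  Less childcare facility credit $19,000 → $32,040

Tentative minimum tax:
  Adjusted income: $229,500 + $8,100 + $44,000 = $281,600
  Less exemption $82,000 → base $199,600
  $199,600 × 14% = $27,944

$32,040 > $27,944, so the mainline income levy governs.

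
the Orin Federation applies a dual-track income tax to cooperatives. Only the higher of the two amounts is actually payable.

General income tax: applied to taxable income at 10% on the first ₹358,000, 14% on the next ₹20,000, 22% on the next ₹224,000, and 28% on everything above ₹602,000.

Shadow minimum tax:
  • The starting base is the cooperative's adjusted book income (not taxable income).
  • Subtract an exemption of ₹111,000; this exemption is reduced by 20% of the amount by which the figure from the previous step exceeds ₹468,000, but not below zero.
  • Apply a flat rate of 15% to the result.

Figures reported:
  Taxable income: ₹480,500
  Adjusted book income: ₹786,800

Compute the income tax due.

General income tax:
  ₹358,000 × 10% = ₹35,800
  ₹20,000 × 14% = ₹2,800
  ₹102,500 × 22% = ₹22,550
  → ₹61,150

Shadow minimum tax:
  Base (adjusted book income): ₹786,800
  Exemption: ₹111,000 − 20% × (₹786,800 − ₹468,000) = ₹111,000 − ₹63,760 = ₹47,240
  Base: ₹786,800 − ₹47,240 = ₹739,560
  ₹739,560 × 15% = ₹110,934

₹110,934 > ₹61,150, so the shadow minimum tax is the binding amount.

₹110,934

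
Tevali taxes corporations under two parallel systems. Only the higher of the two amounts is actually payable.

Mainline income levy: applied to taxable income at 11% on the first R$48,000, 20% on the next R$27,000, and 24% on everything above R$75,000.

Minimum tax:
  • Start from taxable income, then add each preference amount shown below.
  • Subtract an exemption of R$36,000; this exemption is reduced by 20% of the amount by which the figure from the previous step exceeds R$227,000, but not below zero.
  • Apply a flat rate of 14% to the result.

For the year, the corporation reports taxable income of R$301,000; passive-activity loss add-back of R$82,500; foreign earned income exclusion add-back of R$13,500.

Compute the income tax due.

R$64,920

Mainline income levy:
  R$48,000 × 11% = R$5,280
  R$27,000 × 20% = R$5,400
  R$226,000 × 24% = R$54,240
  → R$64,920

Minimum tax:
  Adjusted income: R$301,000 + R$82,500 + R$13,500 = R$397,000
  Exemption: R$36,000 − 20% × (R$397,000 − R$227,000) = R$36,000 − R$34,000 = R$2,000
  Base: R$397,000 − R$2,000 = R$395,000
  R$395,000 × 14% = R$55,300

R$64,920 > R$55,300, so the mainline income levy governs.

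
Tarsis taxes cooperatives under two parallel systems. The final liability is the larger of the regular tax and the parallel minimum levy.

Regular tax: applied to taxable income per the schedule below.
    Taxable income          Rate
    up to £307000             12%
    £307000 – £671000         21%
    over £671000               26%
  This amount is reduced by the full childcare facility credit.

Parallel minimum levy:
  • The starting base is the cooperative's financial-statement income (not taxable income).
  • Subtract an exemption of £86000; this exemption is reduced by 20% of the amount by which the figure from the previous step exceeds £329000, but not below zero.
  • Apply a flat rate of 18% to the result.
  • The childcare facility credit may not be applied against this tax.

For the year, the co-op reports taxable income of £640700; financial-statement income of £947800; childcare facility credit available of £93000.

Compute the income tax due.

Parallel minimum levy:
  Base (financial-statement income): £947800
  Exemption: 20% × (£947800 − £329000) = £123760 ≥ £86000, so the exemption is fully phased out
  Base: £947800 − £0 = £947800
  £947800 × 18% = £170604

Regular tax:
  £307000 × 12% = £36840
  £333700 × 21% = £70077
  → £106917
  Less childcare facility credit £93000 → £13917

£170604 > £13917, so the parallel minimum levy is the binding amount.

£170604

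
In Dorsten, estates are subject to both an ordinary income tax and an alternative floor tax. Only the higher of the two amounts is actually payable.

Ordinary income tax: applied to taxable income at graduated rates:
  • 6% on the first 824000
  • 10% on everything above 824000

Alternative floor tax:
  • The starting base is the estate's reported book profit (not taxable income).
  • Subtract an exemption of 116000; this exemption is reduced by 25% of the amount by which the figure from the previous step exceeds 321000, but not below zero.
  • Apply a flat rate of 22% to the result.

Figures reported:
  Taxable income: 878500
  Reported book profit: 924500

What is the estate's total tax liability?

Alternative floor tax:
  Base (reported book profit): 924500
  Exemption: 25% × (924500 − 321000) = 150875 ≥ 116000, so the exemption is fully phased out
  Base: 924500 − 0 = 924500
  924500 × 22% = 203390

Ordinary income tax:
  824000 × 6% = 49440
  54500 × 10% = 5450
  → 54890

203390 > 54890, so the alternative floor tax is the binding amount.

203390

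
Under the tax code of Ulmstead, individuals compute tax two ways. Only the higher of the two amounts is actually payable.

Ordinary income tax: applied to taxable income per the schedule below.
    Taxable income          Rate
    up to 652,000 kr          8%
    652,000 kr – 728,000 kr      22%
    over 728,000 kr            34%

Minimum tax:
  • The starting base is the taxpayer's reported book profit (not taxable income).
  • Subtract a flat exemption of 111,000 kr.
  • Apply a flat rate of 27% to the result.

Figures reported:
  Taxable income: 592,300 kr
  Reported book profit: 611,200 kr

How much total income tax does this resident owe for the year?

Ordinary income tax:
  592,300 kr × 8% = 47,384 kr

Minimum tax:
  Base (reported book profit): 611,200 kr
  Less exemption 111,000 kr → base 500,200 kr
  500,200 kr × 27% = 135,054 kr

135,054 kr > 47,384 kr, so the minimum tax is the binding amount.

135,054 kr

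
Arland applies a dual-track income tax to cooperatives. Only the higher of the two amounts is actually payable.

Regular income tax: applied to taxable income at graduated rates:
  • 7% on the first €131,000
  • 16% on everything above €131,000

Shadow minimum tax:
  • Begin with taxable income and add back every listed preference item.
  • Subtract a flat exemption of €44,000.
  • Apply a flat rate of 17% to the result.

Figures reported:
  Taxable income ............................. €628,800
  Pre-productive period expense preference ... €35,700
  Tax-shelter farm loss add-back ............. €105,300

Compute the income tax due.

Regular income tax:
  €131,000 × 7% = €9,170
  €497,800 × 16% = €79,648
  → €88,818

Shadow minimum tax:
  Adjusted income: €628,800 + €35,700 + €105,300 = €769,800
  Less exemption €44,000 → base €725,800
  €725,800 × 17% = €123,386

€123,386 > €88,818, so the shadow minimum tax is the binding amount.

€123,386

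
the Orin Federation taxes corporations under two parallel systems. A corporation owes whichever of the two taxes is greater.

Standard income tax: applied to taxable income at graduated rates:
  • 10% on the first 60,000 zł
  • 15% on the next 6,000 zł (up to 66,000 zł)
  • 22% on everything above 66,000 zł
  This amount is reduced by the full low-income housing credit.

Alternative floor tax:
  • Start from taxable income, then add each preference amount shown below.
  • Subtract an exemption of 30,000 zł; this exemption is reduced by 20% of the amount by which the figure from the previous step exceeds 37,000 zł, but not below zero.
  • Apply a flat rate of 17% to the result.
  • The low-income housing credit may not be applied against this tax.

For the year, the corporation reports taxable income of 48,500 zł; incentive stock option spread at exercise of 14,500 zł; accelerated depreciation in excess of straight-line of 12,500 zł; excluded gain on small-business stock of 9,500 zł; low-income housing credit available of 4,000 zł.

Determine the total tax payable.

Alternative floor tax:
  Adjusted income: 48,500 zł + 14,500 zł + 12,500 zł + 9,500 zł = 85,000 zł
  Exemption: 30,000 zł − 20% × (85,000 zł − 37,000 zł) = 30,000 zł − 9,600 zł = 20,400 zł
  Base: 85,000 zł − 20,400 zł = 64,600 zł
  64,600 zł × 17% = 10,982 zł

Standard income tax:
  48,500 zł × 10% = 4,850 zł
  Less low-income housing credit 4,000 zł → 850 zł

10,982 zł > 850 zł, so the alternative floor tax is the binding amount.

10,982 zł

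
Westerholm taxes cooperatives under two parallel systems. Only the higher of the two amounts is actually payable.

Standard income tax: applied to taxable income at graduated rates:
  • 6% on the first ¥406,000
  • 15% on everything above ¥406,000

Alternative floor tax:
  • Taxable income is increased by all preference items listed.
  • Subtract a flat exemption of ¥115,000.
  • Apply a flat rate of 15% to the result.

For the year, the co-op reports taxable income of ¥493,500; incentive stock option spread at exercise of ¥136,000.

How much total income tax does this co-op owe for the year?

¥77,175

Standard income tax:
  ¥406,000 × 6% = ¥24,360
  ¥87,500 × 15% = ¥13,125
  → ¥37,485

Alternative floor tax:
  Adjusted income: ¥493,500 + ¥136,000 = ¥629,500
  Less exemption ¥115,000 → base ¥514,500
  ¥514,500 × 15% = ¥77,175

¥77,175 > ¥37,485, so the alternative floor tax is the binding amount.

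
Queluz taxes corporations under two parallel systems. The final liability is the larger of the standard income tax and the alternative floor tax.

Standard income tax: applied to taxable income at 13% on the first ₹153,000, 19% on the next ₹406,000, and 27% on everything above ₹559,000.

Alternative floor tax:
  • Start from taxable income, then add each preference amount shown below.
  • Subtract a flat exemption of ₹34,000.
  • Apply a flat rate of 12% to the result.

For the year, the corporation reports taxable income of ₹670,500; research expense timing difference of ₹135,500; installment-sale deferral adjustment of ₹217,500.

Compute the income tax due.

₹127,135

Alternative floor tax:
  Adjusted income: ₹670,500 + ₹135,500 + ₹217,500 = ₹1,023,500
  Less exemption ₹34,000 → base ₹989,500
  ₹989,500 × 12% = ₹118,740

Standard income tax:
  ₹153,000 × 13% = ₹19,890
  ₹406,000 × 19% = ₹77,140
  ₹111,500 × 27% = ₹30,105
  → ₹127,135

₹127,135 > ₹118,740, so the standard income tax governs.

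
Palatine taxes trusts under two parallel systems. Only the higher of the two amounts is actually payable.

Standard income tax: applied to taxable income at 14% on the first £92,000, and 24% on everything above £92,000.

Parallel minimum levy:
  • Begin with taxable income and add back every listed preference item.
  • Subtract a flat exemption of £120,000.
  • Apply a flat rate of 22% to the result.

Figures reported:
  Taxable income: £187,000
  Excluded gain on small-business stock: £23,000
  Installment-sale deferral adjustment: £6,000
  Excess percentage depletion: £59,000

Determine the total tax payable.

Parallel minimum levy:
  Adjusted income: £187,000 + £23,000 + £6,000 + £59,000 = £275,000
  Less exemption £120,000 → base £155,000
  £155,000 × 22% = £34,100

Standard income tax:
  £92,000 × 14% = £12,880
  £95,000 × 24% = £22,800
  → £35,680

£35,680 > £34,100, so the standard income tax governs.

£35,680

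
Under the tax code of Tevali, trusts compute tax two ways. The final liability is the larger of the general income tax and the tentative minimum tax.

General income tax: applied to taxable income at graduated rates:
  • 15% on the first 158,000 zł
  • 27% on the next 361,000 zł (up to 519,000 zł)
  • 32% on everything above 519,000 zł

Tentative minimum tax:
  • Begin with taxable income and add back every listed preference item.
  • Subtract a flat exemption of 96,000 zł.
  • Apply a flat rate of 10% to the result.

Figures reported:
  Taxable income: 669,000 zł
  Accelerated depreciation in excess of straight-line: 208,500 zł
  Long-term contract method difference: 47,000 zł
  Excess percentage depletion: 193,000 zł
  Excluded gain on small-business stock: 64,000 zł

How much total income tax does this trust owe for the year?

169,170 zł

Tentative minimum tax:
  Adjusted income: 669,000 zł + 208,500 zł + 47,000 zł + 193,000 zł + 64,000 zł = 1,181,500 zł
  Less exemption 96,000 zł → base 1,085,500 zł
  1,085,500 zł × 10% = 108,550 zł

General income tax:
  158,000 zł × 15% = 23,700 zł
  361,000 zł × 27% = 97,470 zł
  150,000 zł × 32% = 48,000 zł
  → 169,170 zł

169,170 zł > 108,550 zł, so the general income tax governs.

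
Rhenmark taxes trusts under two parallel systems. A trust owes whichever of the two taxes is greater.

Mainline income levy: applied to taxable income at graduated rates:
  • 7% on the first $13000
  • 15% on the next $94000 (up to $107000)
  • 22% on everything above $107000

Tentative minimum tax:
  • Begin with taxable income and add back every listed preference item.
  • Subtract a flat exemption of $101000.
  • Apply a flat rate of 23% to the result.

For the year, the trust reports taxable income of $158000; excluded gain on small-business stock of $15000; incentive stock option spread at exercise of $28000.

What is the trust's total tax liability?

$26230

Tentative minimum tax:
  Adjusted income: $158000 + $15000 + $28000 = $201000
  Less exemption $101000 → base $100000
  $100000 × 23% = $23000

Mainline income levy:
  $13000 × 7% = $910
  $94000 × 15% = $14100
  $51000 × 22% = $11220
  → $26230

$26230 > $23000, so the mainline income levy governs.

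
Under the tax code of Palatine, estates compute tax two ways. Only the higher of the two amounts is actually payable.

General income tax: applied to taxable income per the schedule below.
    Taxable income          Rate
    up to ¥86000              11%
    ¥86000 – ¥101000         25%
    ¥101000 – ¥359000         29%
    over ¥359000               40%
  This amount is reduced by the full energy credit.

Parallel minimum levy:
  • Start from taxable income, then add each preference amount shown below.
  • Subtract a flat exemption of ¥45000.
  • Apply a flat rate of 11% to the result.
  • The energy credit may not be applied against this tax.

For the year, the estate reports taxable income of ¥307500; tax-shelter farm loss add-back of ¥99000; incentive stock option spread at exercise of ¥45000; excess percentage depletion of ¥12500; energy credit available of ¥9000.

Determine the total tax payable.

Parallel minimum levy:
  Adjusted income: ¥307500 + ¥99000 + ¥45000 + ¥12500 = ¥464000
  Less exemption ¥45000 → base ¥419000
  ¥419000 × 11% = ¥46090

General income tax:
  ¥86000 × 11% = ¥9460
  ¥15000 × 25% = ¥3750
  ¥206500 × 29% = ¥59885
  → ¥73095
  Less energy credit ¥9000 → ¥64095

¥64095 > ¥46090, so the general income tax governs.

¥64095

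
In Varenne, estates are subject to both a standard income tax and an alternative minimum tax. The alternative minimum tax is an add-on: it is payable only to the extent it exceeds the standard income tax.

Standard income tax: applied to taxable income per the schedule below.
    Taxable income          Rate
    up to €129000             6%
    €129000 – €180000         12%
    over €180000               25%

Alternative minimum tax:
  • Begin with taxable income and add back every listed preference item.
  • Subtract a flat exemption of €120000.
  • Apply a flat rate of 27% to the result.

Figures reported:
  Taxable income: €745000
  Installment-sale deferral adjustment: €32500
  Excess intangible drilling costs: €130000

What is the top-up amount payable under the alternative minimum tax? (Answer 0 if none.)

€57515

Standard income tax:
  €129000 × 6% = €7740
  €51000 × 12% = €6120
  €565000 × 25% = €141250
  → €155110

Alternative minimum tax:
  Adjusted income: €745000 + €32500 + €130000 = €907500
  Less exemption €120000 → base €787500
  €787500 × 27% = €212625

Excess of alternative minimum tax over standard income tax: €212625 − €155110 = €57515.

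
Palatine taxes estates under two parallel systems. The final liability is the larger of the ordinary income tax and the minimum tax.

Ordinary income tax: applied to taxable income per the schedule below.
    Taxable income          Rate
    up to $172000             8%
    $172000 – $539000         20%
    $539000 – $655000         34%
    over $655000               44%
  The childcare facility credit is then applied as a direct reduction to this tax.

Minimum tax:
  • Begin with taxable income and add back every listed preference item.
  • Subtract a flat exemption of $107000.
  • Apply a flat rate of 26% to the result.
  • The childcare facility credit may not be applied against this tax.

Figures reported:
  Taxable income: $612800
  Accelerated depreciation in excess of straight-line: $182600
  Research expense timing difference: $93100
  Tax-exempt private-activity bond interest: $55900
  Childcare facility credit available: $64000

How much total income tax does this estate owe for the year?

Minimum tax:
  Adjusted income: $612800 + $182600 + $93100 + $55900 = $944400
  Less exemption $107000 → base $837400
  $837400 × 26% = $217724

Ordinary income tax:
  $172000 × 8% = $13760
  $367000 × 20% = $73400
  $73800 × 34% = $25092
  → $112252
  Less childcare facility credit $64000 → $48252

$217724 > $48252, so the minimum tax is the binding amount.

$217724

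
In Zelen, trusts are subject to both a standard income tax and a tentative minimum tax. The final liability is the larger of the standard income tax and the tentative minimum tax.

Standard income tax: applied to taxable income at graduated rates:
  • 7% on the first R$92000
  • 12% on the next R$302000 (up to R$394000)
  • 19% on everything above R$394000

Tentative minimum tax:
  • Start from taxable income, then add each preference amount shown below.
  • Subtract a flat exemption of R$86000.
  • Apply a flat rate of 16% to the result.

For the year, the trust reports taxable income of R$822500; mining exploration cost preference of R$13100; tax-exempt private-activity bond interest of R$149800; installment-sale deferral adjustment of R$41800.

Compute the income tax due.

R$150592

Tentative minimum tax:
  Adjusted income: R$822500 + R$13100 + R$149800 + R$41800 = R$1027200
  Less exemption R$86000 → base R$941200
  R$941200 × 16% = R$150592

Standard income tax:
  R$92000 × 7% = R$6440
  R$302000 × 12% = R$36240
  R$428500 × 19% = R$81415
  → R$124095

R$150592 > R$124095, so the tentative minimum tax is the binding amount.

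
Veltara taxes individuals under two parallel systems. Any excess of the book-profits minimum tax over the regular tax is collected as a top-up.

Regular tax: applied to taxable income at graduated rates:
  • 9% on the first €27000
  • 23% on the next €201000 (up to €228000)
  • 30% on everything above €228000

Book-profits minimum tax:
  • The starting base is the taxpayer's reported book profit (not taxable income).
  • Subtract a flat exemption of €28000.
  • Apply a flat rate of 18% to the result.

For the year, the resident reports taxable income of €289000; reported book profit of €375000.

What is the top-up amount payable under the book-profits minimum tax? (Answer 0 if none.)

€0

Regular tax:
  €27000 × 9% = €2430
  €201000 × 23% = €46230
  €61000 × 30% = €18300
  → €66960

Book-profits minimum tax:
  Base (reported book profit): €375000
  Less exemption €28000 → base €347000
  €347000 × 18% = €62460

€62460 ≤ €66960, so no add-on is due.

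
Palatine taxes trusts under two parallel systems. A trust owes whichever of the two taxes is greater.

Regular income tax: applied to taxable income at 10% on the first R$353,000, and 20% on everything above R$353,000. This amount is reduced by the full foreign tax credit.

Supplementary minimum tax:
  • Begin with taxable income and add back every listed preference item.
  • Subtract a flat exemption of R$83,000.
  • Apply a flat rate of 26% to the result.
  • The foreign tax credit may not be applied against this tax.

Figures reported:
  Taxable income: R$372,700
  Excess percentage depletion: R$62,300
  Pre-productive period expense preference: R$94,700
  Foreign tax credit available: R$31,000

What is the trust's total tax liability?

R$116,142

Regular income tax:
  R$353,000 × 10% = R$35,300
  R$19,700 × 20% = R$3,940
  → R$39,240
  Less foreign tax credit R$31,000 → R$8,240

Supplementary minimum tax:
  Adjusted income: R$372,700 + R$62,300 + R$94,700 = R$529,700
  Less exemption R$83,000 → base R$446,700
  R$446,700 × 26% = R$116,142

R$116,142 > R$8,240, so the supplementary minimum tax is the binding amount.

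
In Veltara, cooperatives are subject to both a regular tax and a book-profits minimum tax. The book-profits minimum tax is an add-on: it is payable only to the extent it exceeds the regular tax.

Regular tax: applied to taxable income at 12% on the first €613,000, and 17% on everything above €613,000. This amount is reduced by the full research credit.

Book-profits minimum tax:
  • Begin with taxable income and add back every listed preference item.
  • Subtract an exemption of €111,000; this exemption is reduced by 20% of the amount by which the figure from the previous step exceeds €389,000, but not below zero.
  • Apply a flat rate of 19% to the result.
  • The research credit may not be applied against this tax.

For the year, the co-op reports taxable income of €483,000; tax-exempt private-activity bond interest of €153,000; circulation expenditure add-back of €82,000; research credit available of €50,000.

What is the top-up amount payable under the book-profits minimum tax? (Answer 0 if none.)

Book-profits minimum tax:
  Adjusted income: €483,000 + €153,000 + €82,000 = €718,000
  Exemption: €111,000 − 20% × (€718,000 − €389,000) = €111,000 − €65,800 = €45,200
  Base: €718,000 − €45,200 = €672,800
  €672,800 × 19% = €127,832

Regular tax:
  €483,000 × 12% = €57,960
  Less research credit €50,000 → €7,960

Excess of book-profits minimum tax over regular tax: €127,832 − €7,960 = €119,872.

€119,872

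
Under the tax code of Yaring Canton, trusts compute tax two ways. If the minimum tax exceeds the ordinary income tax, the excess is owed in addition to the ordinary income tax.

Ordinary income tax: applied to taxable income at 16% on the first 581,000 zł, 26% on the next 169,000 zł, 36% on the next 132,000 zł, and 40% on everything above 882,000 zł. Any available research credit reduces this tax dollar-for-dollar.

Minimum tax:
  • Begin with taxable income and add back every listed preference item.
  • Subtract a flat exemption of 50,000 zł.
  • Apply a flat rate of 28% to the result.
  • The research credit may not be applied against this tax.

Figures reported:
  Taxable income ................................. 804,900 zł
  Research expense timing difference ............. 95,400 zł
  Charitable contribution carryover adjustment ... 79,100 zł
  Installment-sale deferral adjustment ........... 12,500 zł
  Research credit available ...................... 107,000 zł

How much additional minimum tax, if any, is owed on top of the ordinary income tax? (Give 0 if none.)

Ordinary income tax:
  581,000 zł × 16% = 92,960 zł
  169,000 zł × 26% = 43,940 zł
  54,900 zł × 36% = 19,764 zł
  → 156,664 zł
  Less research credit 107,000 zł → 49,664 zł

Minimum tax:
  Adjusted income: 804,900 zł + 95,400 zł + 79,100 zł + 12,500 zł = 991,900 zł
  Less exemption 50,000 zł → base 941,900 zł
  941,900 zł × 28% = 263,732 zł

Excess of minimum tax over ordinary income tax: 263,732 zł − 49,664 zł = 214,068 zł.

214,068 zł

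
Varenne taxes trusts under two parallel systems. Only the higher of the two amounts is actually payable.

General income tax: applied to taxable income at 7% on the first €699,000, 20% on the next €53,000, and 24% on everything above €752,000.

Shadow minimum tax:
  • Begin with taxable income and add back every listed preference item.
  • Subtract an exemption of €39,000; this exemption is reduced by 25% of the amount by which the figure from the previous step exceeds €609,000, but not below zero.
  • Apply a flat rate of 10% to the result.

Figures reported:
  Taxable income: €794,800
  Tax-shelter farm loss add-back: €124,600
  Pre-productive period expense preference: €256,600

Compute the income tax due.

€117,600

General income tax:
  €699,000 × 7% = €48,930
  €53,000 × 20% = €10,600
  €42,800 × 24% = €10,272
  → €69,802

Shadow minimum tax:
  Adjusted income: €794,800 + €124,600 + €256,600 = €1,176,000
  Exemption: 25% × (€1,176,000 − €609,000) = €141,750 ≥ €39,000, so the exemption is fully phased out
  Base: €1,176,000 − €0 = €1,176,000
  €1,176,000 × 10% = €117,600

€117,600 > €69,802, so the shadow minimum tax is the binding amount.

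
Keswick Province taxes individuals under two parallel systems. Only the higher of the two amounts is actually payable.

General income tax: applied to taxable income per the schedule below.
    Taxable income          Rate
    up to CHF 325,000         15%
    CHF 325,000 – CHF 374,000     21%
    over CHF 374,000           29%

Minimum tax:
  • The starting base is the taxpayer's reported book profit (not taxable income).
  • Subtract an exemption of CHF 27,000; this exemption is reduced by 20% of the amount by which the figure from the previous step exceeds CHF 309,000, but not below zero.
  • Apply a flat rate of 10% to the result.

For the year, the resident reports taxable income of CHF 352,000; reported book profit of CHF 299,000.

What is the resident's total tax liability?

CHF 54,420

Minimum tax:
  Base (reported book profit): CHF 299,000
  Exemption: CHF 299,000 ≤ CHF 309,000, so full CHF 27,000 applies
  Base: CHF 299,000 − CHF 27,000 = CHF 272,000
  CHF 272,000 × 10% = CHF 27,200

General income tax:
  CHF 325,000 × 15% = CHF 48,750
  CHF 27,000 × 21% = CHF 5,670
  → CHF 54,420

CHF 54,420 > CHF 27,200, so the general income tax governs.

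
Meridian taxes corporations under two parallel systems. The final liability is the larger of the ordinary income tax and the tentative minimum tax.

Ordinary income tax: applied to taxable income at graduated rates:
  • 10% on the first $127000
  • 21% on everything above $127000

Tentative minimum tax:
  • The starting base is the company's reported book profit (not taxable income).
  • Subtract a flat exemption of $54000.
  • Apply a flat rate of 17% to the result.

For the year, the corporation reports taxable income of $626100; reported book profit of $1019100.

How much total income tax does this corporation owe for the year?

Tentative minimum tax:
  Base (reported book profit): $1019100
  Less exemption $54000 → base $965100
  $965100 × 17% = $164067

Ordinary income tax:
  $127000 × 10% = $12700
  $499100 × 21% = $104811
  → $117511

$164067 > $117511, so the tentative minimum tax is the binding amount.

$164067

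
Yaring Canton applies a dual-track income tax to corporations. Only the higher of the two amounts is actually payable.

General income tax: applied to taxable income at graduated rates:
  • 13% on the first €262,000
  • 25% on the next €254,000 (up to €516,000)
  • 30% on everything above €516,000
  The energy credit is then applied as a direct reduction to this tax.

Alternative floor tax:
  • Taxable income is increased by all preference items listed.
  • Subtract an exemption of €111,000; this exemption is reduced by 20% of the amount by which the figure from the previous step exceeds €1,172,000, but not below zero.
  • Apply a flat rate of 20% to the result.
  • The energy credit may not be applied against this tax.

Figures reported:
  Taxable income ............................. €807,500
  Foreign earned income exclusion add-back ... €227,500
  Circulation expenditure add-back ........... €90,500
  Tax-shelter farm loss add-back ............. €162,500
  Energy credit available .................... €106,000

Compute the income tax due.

General income tax:
  €262,000 × 13% = €34,060
  €254,000 × 25% = €63,500
  €291,500 × 30% = €87,450
  → €185,010
  Less energy credit €106,000 → €79,010

Alternative floor tax:
  Adjusted income: €807,500 + €227,500 + €90,500 + €162,500 = €1,288,000
  Exemption: €111,000 − 20% × (€1,288,000 − €1,172,000) = €111,000 − €23,200 = €87,800
  Base: €1,288,000 − €87,800 = €1,200,200
  €1,200,200 × 20% = €240,040

€240,040 > €79,010, so the alternative floor tax is the binding amount.

€240,040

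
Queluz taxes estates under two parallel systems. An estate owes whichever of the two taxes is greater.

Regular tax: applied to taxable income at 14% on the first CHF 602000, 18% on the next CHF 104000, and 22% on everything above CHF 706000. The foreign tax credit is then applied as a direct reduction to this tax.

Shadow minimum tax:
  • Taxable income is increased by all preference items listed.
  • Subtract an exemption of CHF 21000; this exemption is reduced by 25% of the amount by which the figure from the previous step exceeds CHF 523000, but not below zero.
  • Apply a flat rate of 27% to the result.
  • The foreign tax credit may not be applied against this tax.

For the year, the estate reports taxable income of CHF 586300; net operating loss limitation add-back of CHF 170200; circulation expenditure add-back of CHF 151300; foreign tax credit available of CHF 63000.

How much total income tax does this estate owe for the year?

CHF 245106

Regular tax:
  CHF 586300 × 14% = CHF 82082
  Less foreign tax credit CHF 63000 → CHF 19082

Shadow minimum tax:
  Adjusted income: CHF 586300 + CHF 170200 + CHF 151300 = CHF 907800
  Exemption: 25% × (CHF 907800 − CHF 523000) = CHF 96200 ≥ CHF 21000, so the exemption is fully phased out
  Base: CHF 907800 − CHF 0 = CHF 907800
  CHF 907800 × 27% = CHF 245106

CHF 245106 > CHF 19082, so the shadow minimum tax is the binding amount.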